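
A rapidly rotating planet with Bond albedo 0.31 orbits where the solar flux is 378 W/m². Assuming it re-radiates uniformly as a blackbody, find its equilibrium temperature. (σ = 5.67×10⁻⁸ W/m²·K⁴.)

Power absorbed = (1−a)S·πR²; power emitted = 4πR²σT⁴. Equating and cancelling πR²:
T = ((1−a)S / 4σ)^(1/4) = (261 / (4 × 5.67×10⁻⁸))^(1/4) = (1.15×10^9)^(1/4).
T = 184 K.

T ≈ 184 K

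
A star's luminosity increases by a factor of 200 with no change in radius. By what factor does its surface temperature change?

factor ≈ 3.76

P ∝ T⁴ ⇒ T ∝ P^(1/4), so T scales by (200)^(1/4) = 3.76.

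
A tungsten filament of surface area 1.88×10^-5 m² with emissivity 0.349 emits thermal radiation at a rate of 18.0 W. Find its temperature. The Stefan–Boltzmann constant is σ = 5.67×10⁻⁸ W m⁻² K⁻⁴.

From P = εσAT⁴, T = (P / εσA)^(1/4) = (18.0 / (0.349 × 5.67×10⁻⁸ × 1.88×10^-5))^(1/4).
T = (4.84×10^13)^(1/4) = 2640 K.

T ≈ 2640 K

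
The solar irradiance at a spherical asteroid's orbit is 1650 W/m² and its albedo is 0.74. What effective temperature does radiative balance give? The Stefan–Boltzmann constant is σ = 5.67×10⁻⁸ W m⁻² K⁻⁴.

Power absorbed = (1−a)S·πR²; power emitted = 4πR²σT⁴. Equating and cancelling πR²:
T = ((1−a)S / 4σ)^(1/4) = (429 / (4 × 5.67×10⁻⁸))^(1/4) = (1.89×10^9)^(1/4).
T = 209 K.

T ≈ 209 K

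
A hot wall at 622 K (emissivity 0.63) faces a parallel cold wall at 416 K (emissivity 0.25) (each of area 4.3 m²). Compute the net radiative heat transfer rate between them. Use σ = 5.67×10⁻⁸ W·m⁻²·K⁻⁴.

For two large parallel gray plates, q = σ(T₁⁴ − T₂⁴) / (1/ε₁ + 1/ε₂ − 1).
1/ε₁ + 1/ε₂ − 1 = 1/0.63 + 1/0.25 − 1 = 4.587.
T₁⁴ − T₂⁴ = 1.50×10^11 − 2.99×10^10 = 1.20×10^11 K⁴.
q = 5.67×10⁻⁸ × 1.20×10^11 / 4.587 = 1480 W/m².
Q = q·A = 1480 × 4.3 = 6360 W.

Q ≈ 6360 W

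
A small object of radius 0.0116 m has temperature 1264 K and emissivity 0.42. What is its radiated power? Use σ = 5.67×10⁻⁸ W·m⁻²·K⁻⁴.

P ≈ 103 W

A = 4πr² = 4π × (0.0116)² = 1.69×10^-3 m².
Stefan–Boltzmann: P = εσAT⁴ = 0.42 × 5.67×10⁻⁸ × 1.69×10^-3 × (1264)⁴ = 0.42 × 5.67×10⁻⁸ × 1.69×10^-3 × 2.55×10^12.
P = 103 W.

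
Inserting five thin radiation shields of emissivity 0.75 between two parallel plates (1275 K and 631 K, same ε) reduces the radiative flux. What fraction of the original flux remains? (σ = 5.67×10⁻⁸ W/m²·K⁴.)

With N identical shields there are N+1 = 6 gaps in series, each with the same radiative resistance, so the flux falls to 1/(N+1) of its unshielded value.

ratio ≈ 0.167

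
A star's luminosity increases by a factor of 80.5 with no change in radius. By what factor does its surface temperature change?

P ∝ T⁴ ⇒ T ∝ P^(1/4), so T scales by (80.5)^(1/4) = 3.00.

factor ≈ 3.00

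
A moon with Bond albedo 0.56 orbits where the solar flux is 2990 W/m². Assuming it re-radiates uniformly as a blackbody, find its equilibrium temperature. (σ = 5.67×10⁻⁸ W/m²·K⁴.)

T ≈ 276 K

Power absorbed = (1−a)S·πR²; power emitted = 4πR²σT⁴. Equating and cancelling πR²:
T = ((1−a)S / 4σ)^(1/4) = (1320 / (4 × 5.67×10⁻⁸))^(1/4) = (5.80×10^9)^(1/4).
T = 276 K.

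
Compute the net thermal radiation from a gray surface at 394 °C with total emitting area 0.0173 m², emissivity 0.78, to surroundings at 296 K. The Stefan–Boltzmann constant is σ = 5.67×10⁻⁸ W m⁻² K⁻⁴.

Q ≈ 146 W

Convert: 394 °C = 667 K.
Q = εσA(T⁴ − T_s⁴). T⁴ − T_s⁴ = (667)⁴ − (296)⁴ = 1.98×10^11 − 7.68×10^9 = 1.90×10^11 K⁴.
Q = 0.78 × 5.67×10⁻⁸ × 0.0173 × 1.90×10^11 = 146 W.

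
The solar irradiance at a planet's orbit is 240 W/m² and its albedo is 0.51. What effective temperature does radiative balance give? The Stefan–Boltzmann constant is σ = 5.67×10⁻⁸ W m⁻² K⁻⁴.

Power absorbed = (1−a)S·πR²; power emitted = 4πR²σT⁴. Equating and cancelling πR²:
T = ((1−a)S / 4σ)^(1/4) = (118 / (4 × 5.67×10⁻⁸))^(1/4) = (5.19×10^8)^(1/4).
T = 151 K.

T ≈ 151 K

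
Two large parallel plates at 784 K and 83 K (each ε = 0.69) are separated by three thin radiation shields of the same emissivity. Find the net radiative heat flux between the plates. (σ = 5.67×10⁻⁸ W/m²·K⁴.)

q ≈ 2820 W/m²

Each of the 4 gaps contributes resistance (2/ε − 1) = 2/0.69 − 1 = 1.899; total = 7.594.
q = σ(T₁⁴ − T₂⁴) / 7.594 = 5.67×10⁻⁸ × 3.78×10^11 / 7.594 = 2820 W/m².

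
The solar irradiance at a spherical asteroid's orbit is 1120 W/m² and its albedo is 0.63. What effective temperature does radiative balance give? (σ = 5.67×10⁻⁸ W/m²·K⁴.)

Power absorbed = (1−a)S·πR²; power emitted = 4πR²σT⁴. Equating and cancelling πR²:
T = ((1−a)S / 4σ)^(1/4) = (414 / (4 × 5.67×10⁻⁸))^(1/4) = (1.83×10^9)^(1/4).
T = 207 K.

T ≈ 207 K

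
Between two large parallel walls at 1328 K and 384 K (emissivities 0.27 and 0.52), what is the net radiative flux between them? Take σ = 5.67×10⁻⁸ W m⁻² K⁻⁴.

q ≈ 37800 W/m²

For two large parallel gray plates, q = σ(T₁⁴ − T₂⁴) / (1/ε₁ + 1/ε₂ − 1).
1/ε₁ + 1/ε₂ − 1 = 1/0.27 + 1/0.52 − 1 = 4.627.
T₁⁴ − T₂⁴ = 3.11×10^12 − 2.17×10^10 = 3.09×10^12 K⁴.
q = 5.67×10⁻⁸ × 3.09×10^12 / 4.627 = 37800 W/m².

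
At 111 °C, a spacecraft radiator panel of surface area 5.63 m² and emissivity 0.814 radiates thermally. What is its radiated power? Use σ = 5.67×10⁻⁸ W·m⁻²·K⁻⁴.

111 °C = 384 K.
P = εσAT⁴ = 0.814 × 5.67×10⁻⁸ × 5.63 × (384)⁴ = 0.814 × 5.67×10⁻⁸ × 5.63 × 2.17×10^10.
P = 5650 W.

P ≈ 5650 W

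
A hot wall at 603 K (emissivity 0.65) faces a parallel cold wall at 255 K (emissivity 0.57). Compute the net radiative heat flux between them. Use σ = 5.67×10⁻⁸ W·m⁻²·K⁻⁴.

q ≈ 3160 W/m²

For two large parallel gray plates, q = σ(T₁⁴ − T₂⁴) / (1/ε₁ + 1/ε₂ − 1).
1/ε₁ + 1/ε₂ − 1 = 1/0.65 + 1/0.57 − 1 = 2.293.
T₁⁴ − T₂⁴ = 1.32×10^11 − 4.23×10^9 = 1.28×10^11 K⁴.
q = 5.67×10⁻⁸ × 1.28×10^11 / 2.293 = 3160 W/m².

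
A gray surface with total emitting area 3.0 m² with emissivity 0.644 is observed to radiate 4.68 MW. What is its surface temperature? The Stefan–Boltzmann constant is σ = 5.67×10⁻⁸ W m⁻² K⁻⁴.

T ≈ 2560 K

From P = εσAT⁴, T = (P / εσA)^(1/4) = (4.68×10^6 / (0.644 × 5.67×10⁻⁸ × 3.00))^(1/4).
T = (4.27×10^13)^(1/4) = 2560 K.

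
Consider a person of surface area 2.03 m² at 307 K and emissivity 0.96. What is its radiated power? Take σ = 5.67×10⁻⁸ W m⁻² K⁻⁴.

P ≈ 982 W

P = εσAT⁴ = 0.96 × 5.67×10⁻⁸ × 2.03 × (307)⁴ = 0.96 × 5.67×10⁻⁸ × 2.03 × 8.88×10^9.
P = 982 W.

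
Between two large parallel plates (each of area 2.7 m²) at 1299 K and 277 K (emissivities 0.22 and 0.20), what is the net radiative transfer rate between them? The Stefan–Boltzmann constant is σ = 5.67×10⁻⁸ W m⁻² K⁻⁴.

For two large parallel gray plates, q = σ(T₁⁴ − T₂⁴) / (1/ε₁ + 1/ε₂ − 1).
1/ε₁ + 1/ε₂ − 1 = 1/0.22 + 1/0.20 − 1 = 8.545.
T₁⁴ − T₂⁴ = 2.85×10^12 − 5.89×10^9 = 2.84×10^12 K⁴.
q = 5.67×10⁻⁸ × 2.84×10^12 / 8.545 = 18900 W/m².
Q = q·A = 18900 × 2.7 = 50900 W.

Q ≈ 50900 W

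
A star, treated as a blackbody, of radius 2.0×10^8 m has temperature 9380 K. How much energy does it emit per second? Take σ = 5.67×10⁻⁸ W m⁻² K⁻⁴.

A = 4πr² = 4π × (2.0×10^8)² = 5.03×10^17 m².
P = σAT⁴ = 5.67×10⁻⁸ × 5.03×10^17 × (9380)⁴ = 5.67×10⁻⁸ × 5.03×10^17 × 7.74×10^15.
P = 2.21×10^26 W.

P ≈ 2.21×10^26 W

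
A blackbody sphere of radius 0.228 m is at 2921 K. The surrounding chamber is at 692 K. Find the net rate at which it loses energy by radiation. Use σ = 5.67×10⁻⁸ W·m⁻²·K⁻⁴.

A = 4πr² = 4π × (0.228)² = 0.653 m².
Q = σA(T⁴ − T_s⁴). T⁴ − T_s⁴ = (2921)⁴ − (692)⁴ = 7.28×10^13 − 2.29×10^11 = 7.26×10^13 K⁴.
Q = 5.67×10⁻⁸ × 0.653 × 7.26×10^13 = 2.69×10^6 W.

Q ≈ 2.69×10^6 W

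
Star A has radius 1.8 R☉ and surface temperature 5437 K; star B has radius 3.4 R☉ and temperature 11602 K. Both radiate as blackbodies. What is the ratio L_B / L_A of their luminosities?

L = 4πR²σT⁴ ∝ R²T⁴, so L_B/L_A = (3.4/1.8)² × (11602/5437)⁴ = 3.57 × 20.7 = 74.0.

L_B/L_A ≈ 74.0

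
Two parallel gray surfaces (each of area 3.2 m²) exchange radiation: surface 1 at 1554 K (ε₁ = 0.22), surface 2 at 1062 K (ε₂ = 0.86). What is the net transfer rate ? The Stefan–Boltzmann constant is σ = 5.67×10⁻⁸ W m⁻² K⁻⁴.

For two large parallel gray plates, q = σ(T₁⁴ − T₂⁴) / (1/ε₁ + 1/ε₂ − 1).
1/ε₁ + 1/ε₂ − 1 = 1/0.22 + 1/0.86 − 1 = 4.708.
T₁⁴ − T₂⁴ = 5.83×10^12 − 1.27×10^12 = 4.56×10^12 K⁴.
q = 5.67×10⁻⁸ × 4.56×10^12 / 4.708 = 54900 W/m².
Q = q·A = 54900 × 3.2 = 1.76×10^5 W.

Q ≈ 1.76×10^5 W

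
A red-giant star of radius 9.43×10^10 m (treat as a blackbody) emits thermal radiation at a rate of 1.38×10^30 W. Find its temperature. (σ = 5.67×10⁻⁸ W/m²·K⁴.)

T ≈ 3840 K

A = 4πr² = 4π × (9.43×10^10)² = 1.12×10^23 m².
From P = σAT⁴, T = (P / σA)^(1/4) = (1.38×10^30 / (5.67×10⁻⁸ × 1.12×10^23))^(1/4).
T = (2.18×10^14)^(1/4) = 3840 K.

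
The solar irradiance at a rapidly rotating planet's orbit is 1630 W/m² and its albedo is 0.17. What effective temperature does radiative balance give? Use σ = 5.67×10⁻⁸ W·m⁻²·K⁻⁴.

T ≈ 278 K

Power absorbed = (1−a)S·πR²; power emitted = 4πR²σT⁴. Equating and cancelling πR²:
T = ((1−a)S / 4σ)^(1/4) = (1350 / (4 × 5.67×10⁻⁸))^(1/4) = (5.97×10^9)^(1/4).
T = 278 K.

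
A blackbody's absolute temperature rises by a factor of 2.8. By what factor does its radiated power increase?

P ∝ T⁴, so the power scales as (2.8)⁴ = 61.5.

factor ≈ 61.5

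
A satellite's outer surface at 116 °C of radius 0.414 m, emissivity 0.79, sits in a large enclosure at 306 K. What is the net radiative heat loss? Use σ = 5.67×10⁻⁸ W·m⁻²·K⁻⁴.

A = 4πr² = 4π × (0.414)² = 2.15 m².
Convert: 116 °C = 389 K.
Q = εσA(T⁴ − T_s⁴). T⁴ − T_s⁴ = (389)⁴ − (306)⁴ = 2.29×10^10 − 8.77×10^9 = 1.41×10^10 K⁴.
Q = 0.79 × 5.67×10⁻⁸ × 2.15 × 1.41×10^10 = 1360 W.

Q ≈ 1360 W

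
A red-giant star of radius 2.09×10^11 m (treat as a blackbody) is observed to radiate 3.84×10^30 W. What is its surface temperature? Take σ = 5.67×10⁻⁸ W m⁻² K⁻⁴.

A = 4πr² = 4π × (2.09×10^11)² = 5.49×10^23 m².
From P = σAT⁴, T = (P / σA)^(1/4) = (3.84×10^30 / (5.67×10⁻⁸ × 5.49×10^23))^(1/4).
T = (1.23×10^14)^(1/4) = 3330 K.

T ≈ 3330 K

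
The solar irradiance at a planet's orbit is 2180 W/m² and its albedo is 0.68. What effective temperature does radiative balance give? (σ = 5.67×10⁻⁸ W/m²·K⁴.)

T ≈ 235 K

Power absorbed = (1−a)S·πR²; power emitted = 4πR²σT⁴. Equating and cancelling πR²:
T = ((1−a)S / 4σ)^(1/4) = (698 / (4 × 5.67×10⁻⁸))^(1/4) = (3.08×10^9)^(1/4).
T = 235 K.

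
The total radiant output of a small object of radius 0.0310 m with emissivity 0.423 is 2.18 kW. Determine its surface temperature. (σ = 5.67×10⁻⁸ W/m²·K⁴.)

A = 4πr² = 4π × (0.0310)² = 0.0121 m².
From P = εσAT⁴, T = (P / εσA)^(1/4) = (2180 / (0.423 × 5.67×10⁻⁸ × 0.0121))^(1/4).
T = (7.53×10^12)^(1/4) = 1660 K.

T ≈ 1660 K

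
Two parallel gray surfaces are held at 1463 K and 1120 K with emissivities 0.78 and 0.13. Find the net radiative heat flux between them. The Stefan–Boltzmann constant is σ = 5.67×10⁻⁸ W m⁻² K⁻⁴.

For two large parallel gray plates, q = σ(T₁⁴ − T₂⁴) / (1/ε₁ + 1/ε₂ − 1).
1/ε₁ + 1/ε₂ − 1 = 1/0.78 + 1/0.13 − 1 = 7.974.
T₁⁴ − T₂⁴ = 4.58×10^12 − 1.57×10^12 = 3.01×10^12 K⁴.
q = 5.67×10⁻⁸ × 3.01×10^12 / 7.974 = 21400 W/m².

q ≈ 21400 W/m²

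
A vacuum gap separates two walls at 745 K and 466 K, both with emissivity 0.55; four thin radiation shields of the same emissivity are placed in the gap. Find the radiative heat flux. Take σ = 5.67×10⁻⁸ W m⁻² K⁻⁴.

q ≈ 1120 W/m²

Each of the 5 gaps contributes resistance (2/ε − 1) = 2/0.55 − 1 = 2.636; total = 13.18.
q = σ(T₁⁴ − T₂⁴) / 13.18 = 5.67×10⁻⁸ × 2.61×10^11 / 13.18 = 1120 W/m².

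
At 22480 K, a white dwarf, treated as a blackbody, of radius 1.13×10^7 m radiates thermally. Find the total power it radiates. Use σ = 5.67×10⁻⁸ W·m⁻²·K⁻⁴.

P ≈ 2.32×10^25 W

A = 4πr² = 4π × (1.13×10^7)² = 1.60×10^15 m².
P = σAT⁴ = 5.67×10⁻⁸ × 1.60×10^15 × (22480)⁴ = 5.67×10⁻⁸ × 1.60×10^15 × 2.55×10^17.
P = 2.32×10^25 W.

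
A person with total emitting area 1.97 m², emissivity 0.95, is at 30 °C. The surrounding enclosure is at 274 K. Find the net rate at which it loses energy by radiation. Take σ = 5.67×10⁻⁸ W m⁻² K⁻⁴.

Convert: 30 °C = 303 K.
Q = εσA(T⁴ − T_s⁴). T⁴ − T_s⁴ = (303)⁴ − (274)⁴ = 8.43×10^9 − 5.64×10^9 = 2.79×10^9 K⁴.
Q = 0.95 × 5.67×10⁻⁸ × 1.97 × 2.79×10^9 = 296 W.

Q ≈ 296 W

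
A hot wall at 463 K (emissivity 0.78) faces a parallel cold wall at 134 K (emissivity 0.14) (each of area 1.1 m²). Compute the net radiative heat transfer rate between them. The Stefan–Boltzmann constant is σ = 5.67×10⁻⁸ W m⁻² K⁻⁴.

Q ≈ 383 W

For two large parallel gray plates, q = σ(T₁⁴ − T₂⁴) / (1/ε₁ + 1/ε₂ − 1).
1/ε₁ + 1/ε₂ − 1 = 1/0.78 + 1/0.14 − 1 = 7.425.
T₁⁴ − T₂⁴ = 4.60×10^10 − 3.22×10^8 = 4.56×10^10 K⁴.
q = 5.67×10⁻⁸ × 4.56×10^10 / 7.425 = 348 W/m².
Q = q·A = 348 × 1.1 = 383 W.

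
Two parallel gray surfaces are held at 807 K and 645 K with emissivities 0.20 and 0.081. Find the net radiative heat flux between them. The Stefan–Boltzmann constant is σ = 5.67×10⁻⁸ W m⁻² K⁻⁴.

For two large parallel gray plates, q = σ(T₁⁴ − T₂⁴) / (1/ε₁ + 1/ε₂ − 1).
1/ε₁ + 1/ε₂ − 1 = 1/0.20 + 1/0.081 − 1 = 16.35.
T₁⁴ − T₂⁴ = 4.24×10^11 − 1.73×10^11 = 2.51×10^11 K⁴.
q = 5.67×10⁻⁸ × 2.51×10^11 / 16.35 = 871 W/m².

q ≈ 871 W/m²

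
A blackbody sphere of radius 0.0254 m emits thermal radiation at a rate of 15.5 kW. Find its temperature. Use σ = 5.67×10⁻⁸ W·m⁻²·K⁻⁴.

T ≈ 2410 K

A = 4πr² = 4π × (0.0254)² = 8.11×10^-3 m².
From P = σAT⁴, T = (P / σA)^(1/4) = (15500 / (5.67×10⁻⁸ × 8.11×10^-3))^(1/4).
T = (3.37×10^13)^(1/4) = 2410 K.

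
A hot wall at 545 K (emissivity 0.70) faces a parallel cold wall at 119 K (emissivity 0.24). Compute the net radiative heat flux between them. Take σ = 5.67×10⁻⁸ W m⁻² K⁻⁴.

For two large parallel gray plates, q = σ(T₁⁴ − T₂⁴) / (1/ε₁ + 1/ε₂ − 1).
1/ε₁ + 1/ε₂ − 1 = 1/0.70 + 1/0.24 − 1 = 4.595.
T₁⁴ − T₂⁴ = 8.82×10^10 − 2.01×10^8 = 8.80×10^10 K⁴.
q = 5.67×10⁻⁸ × 8.80×10^10 / 4.595 = 1090 W/m².

q ≈ 1090 W/m²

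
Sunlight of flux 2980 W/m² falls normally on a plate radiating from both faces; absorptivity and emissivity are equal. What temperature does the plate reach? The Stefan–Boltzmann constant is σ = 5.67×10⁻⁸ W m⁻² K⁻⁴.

T ≈ 403 K

Absorbed flux αS = emitted flux 2εσT⁴ per unit area; with α = ε this gives T = (S/2σ)^(1/4).
T = (2980 / (2 × 5.67×10⁻⁸))^(1/4) = (2.63×10^10)^(1/4).
T = 403 K.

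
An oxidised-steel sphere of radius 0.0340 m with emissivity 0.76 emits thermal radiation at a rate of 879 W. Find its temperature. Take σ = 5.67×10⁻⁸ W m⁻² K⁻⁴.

T ≈ 1090 K

A = 4πr² = 4π × (0.0340)² = 0.0145 m².
From P = εσAT⁴, T = (P / εσA)^(1/4) = (879 / (0.76 × 5.67×10⁻⁸ × 0.0145))^(1/4).
T = (1.40×10^12)^(1/4) = 1090 K.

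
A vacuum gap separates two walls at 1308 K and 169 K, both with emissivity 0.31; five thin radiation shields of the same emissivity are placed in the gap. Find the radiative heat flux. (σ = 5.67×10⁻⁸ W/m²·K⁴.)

Each of the 6 gaps contributes resistance (2/ε − 1) = 2/0.31 − 1 = 5.452; total = 32.71.
q = σ(T₁⁴ − T₂⁴) / 32.71 = 5.67×10⁻⁸ × 2.93×10^12 / 32.71 = 5070 W/m².

q ≈ 5070 W/m²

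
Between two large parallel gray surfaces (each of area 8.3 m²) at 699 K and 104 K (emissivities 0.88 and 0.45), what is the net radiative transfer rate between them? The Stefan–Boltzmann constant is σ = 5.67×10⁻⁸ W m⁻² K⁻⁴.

For two large parallel gray plates, q = σ(T₁⁴ − T₂⁴) / (1/ε₁ + 1/ε₂ − 1).
1/ε₁ + 1/ε₂ − 1 = 1/0.88 + 1/0.45 − 1 = 2.359.
T₁⁴ − T₂⁴ = 2.39×10^11 − 1.17×10^8 = 2.39×10^11 K⁴.
q = 5.67×10⁻⁸ × 2.39×10^11 / 2.359 = 5740 W/m².
Q = q·A = 5740 × 8.3 = 47600 W.

Q ≈ 47600 W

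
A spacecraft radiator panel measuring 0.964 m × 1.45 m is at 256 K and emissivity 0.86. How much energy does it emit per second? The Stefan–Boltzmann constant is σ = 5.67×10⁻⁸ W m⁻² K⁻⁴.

P ≈ 293 W

A = 0.964 × 1.45 = 1.40 m².
Stefan–Boltzmann: P = εσAT⁴ = 0.86 × 5.67×10⁻⁸ × 1.40 × (256)⁴ = 0.86 × 5.67×10⁻⁸ × 1.40 × 4.29×10^9.
P = 293 W.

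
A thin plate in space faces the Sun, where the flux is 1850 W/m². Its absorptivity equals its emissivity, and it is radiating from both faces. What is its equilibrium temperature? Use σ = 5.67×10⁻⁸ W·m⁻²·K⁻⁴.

Absorbed flux αS = emitted flux 2εσT⁴ per unit area; with α = ε this gives T = (S/2σ)^(1/4).
T = (1850 / (2 × 5.67×10⁻⁸))^(1/4) = (1.63×10^10)^(1/4).
T = 357 K.

T ≈ 357 K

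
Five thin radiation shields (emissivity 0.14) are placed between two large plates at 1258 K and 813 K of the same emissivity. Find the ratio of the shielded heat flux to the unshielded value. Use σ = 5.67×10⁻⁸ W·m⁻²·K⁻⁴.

ratio ≈ 0.167

With N identical shields there are N+1 = 6 gaps in series, each with the same radiative resistance, so the flux falls to 1/(N+1) of its unshielded value.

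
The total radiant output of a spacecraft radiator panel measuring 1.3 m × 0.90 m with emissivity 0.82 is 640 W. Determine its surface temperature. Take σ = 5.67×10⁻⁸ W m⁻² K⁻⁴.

T ≈ 329 K

A = 1.3 × 0.90 = 1.17 m².
From P = εσAT⁴, T = (P / εσA)^(1/4) = (640 / (0.82 × 5.67×10⁻⁸ × 1.17))^(1/4).
T = (1.18×10^10)^(1/4) = 329 K.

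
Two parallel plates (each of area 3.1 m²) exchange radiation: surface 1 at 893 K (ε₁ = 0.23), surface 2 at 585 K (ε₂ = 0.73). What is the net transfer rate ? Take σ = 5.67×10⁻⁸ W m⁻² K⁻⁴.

Q ≈ 19300 W

For two large parallel gray plates, q = σ(T₁⁴ − T₂⁴) / (1/ε₁ + 1/ε₂ − 1).
1/ε₁ + 1/ε₂ − 1 = 1/0.23 + 1/0.73 − 1 = 4.718.
T₁⁴ − T₂⁴ = 6.36×10^11 − 1.17×10^11 = 5.19×10^11 K⁴.
q = 5.67×10⁻⁸ × 5.19×10^11 / 4.718 = 6240 W/m².
Q = q·A = 6240 × 3.1 = 19300 W.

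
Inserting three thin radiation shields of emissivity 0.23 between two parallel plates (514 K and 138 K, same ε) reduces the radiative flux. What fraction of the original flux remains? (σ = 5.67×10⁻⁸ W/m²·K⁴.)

With N identical shields there are N+1 = 4 gaps in series, each with the same radiative resistance, so the flux falls to 1/(N+1) of its unshielded value.

ratio ≈ 0.250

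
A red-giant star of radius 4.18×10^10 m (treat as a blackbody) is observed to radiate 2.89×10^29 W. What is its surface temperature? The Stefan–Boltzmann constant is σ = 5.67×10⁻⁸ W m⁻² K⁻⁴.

T ≈ 3900 K

A = 4πr² = 4π × (4.18×10^10)² = 2.20×10^22 m².
From P = σAT⁴, T = (P / σA)^(1/4) = (2.89×10^29 / (5.67×10⁻⁸ × 2.20×10^22))^(1/4).
T = (2.32×10^14)^(1/4) = 3900 K.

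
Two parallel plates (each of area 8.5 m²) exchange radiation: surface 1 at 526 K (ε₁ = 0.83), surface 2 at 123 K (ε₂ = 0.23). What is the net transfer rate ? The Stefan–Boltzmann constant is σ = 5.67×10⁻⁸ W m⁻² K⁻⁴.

Q ≈ 8080 W

For two large parallel gray plates, q = σ(T₁⁴ − T₂⁴) / (1/ε₁ + 1/ε₂ − 1).
1/ε₁ + 1/ε₂ − 1 = 1/0.83 + 1/0.23 − 1 = 4.553.
T₁⁴ − T₂⁴ = 7.65×10^10 − 2.29×10^8 = 7.63×10^10 K⁴.
q = 5.67×10⁻⁸ × 7.63×10^10 / 4.553 = 951 W/m².
Q = q·A = 951 × 8.5 = 8080 W.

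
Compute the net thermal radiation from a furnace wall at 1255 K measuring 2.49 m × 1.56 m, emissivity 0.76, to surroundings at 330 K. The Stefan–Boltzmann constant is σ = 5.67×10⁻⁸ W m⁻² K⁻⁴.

A = 2.49 × 1.56 = 3.88 m².
Q = εσA(T⁴ − T_s⁴). T⁴ − T_s⁴ = (1255)⁴ − (330)⁴ = 2.48×10^12 − 1.19×10^10 = 2.47×10^12 K⁴.
Q = 0.76 × 5.67×10⁻⁸ × 3.88 × 2.47×10^12 = 4.13×10^5 W.

Q ≈ 4.13×10^5 W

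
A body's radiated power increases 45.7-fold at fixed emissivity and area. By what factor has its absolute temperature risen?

factor ≈ 2.60

P ∝ T⁴ ⇒ T ∝ P^(1/4), so T scales by (45.7)^(1/4) = 2.60.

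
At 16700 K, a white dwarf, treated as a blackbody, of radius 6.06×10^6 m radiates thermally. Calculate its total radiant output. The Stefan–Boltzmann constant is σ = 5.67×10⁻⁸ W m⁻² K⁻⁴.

A = 4πr² = 4π × (6.06×10^6)² = 4.61×10^14 m².
P = σAT⁴ = 5.67×10⁻⁸ × 4.61×10^14 × (16700)⁴ = 5.67×10⁻⁸ × 4.61×10^14 × 7.78×10^16.
P = 2.04×10^24 W.

P ≈ 2.04×10^24 W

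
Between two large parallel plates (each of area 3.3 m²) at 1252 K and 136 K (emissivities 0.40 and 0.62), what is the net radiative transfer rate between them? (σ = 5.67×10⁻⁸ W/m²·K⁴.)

For two large parallel gray plates, q = σ(T₁⁴ − T₂⁴) / (1/ε₁ + 1/ε₂ − 1).
1/ε₁ + 1/ε₂ − 1 = 1/0.40 + 1/0.62 − 1 = 3.113.
T₁⁴ − T₂⁴ = 2.46×10^12 − 3.42×10^8 = 2.46×10^12 K⁴.
q = 5.67×10⁻⁸ × 2.46×10^12 / 3.113 = 44700 W/m².
Q = q·A = 44700 × 3.3 = 1.48×10^5 W.

Q ≈ 1.48×10^5 W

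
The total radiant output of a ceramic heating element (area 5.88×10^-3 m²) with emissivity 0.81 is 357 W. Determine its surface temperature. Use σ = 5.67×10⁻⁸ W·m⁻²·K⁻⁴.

T ≈ 1070 K

From P = εσAT⁴, T = (P / εσA)^(1/4) = (357 / (0.81 × 5.67×10⁻⁸ × 5.88×10^-3))^(1/4).
T = (1.32×10^12)^(1/4) = 1070 K.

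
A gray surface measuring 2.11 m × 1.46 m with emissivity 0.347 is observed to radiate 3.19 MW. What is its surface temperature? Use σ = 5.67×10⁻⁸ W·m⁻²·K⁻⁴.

T ≈ 2690 K

A = 2.11 × 1.46 = 3.08 m².
From P = εσAT⁴, T = (P / εσA)^(1/4) = (3.19×10^6 / (0.347 × 5.67×10⁻⁸ × 3.08))^(1/4).
T = (5.26×10^13)^(1/4) = 2690 K.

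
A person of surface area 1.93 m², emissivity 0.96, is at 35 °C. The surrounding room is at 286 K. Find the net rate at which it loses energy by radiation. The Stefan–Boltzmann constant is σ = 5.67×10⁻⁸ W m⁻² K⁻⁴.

Q ≈ 243 W

Convert: 35 °C = 308 K.
Q = εσA(T⁴ − T_s⁴). T⁴ − T_s⁴ = (308)⁴ − (286)⁴ = 9.00×10^9 − 6.69×10^9 = 2.31×10^9 K⁴.
Q = 0.96 × 5.67×10⁻⁸ × 1.93 × 2.31×10^9 = 243 W.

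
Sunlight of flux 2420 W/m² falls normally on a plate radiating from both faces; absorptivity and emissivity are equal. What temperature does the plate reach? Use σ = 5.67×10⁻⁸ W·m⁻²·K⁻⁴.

Absorbed flux αS = emitted flux 2εσT⁴ per unit area; with α = ε this gives T = (S/2σ)^(1/4).
T = (2420 / (2 × 5.67×10⁻⁸))^(1/4) = (2.13×10^10)^(1/4).
T = 382 K.

T ≈ 382 K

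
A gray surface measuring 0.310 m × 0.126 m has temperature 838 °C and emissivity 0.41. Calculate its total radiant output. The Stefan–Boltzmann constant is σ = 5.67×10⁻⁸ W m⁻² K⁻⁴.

P ≈ 1380 W

A = 0.310 × 0.126 = 0.0391 m².
838 °C = 1111 K.
Stefan–Boltzmann: P = εσAT⁴ = 0.41 × 5.67×10⁻⁸ × 0.0391 × (1111)⁴ = 0.41 × 5.67×10⁻⁸ × 0.0391 × 1.52×10^12.
P = 1380 W.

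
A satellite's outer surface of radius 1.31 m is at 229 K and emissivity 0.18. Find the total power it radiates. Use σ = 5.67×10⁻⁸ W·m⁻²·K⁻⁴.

P ≈ 605 W

A = 4πr² = 4π × (1.31)² = 21.6 m².
Stefan–Boltzmann: P = εσAT⁴ = 0.18 × 5.67×10⁻⁸ × 21.6 × (229)⁴ = 0.18 × 5.67×10⁻⁸ × 21.6 × 2.75×10^9.
P = 605 W.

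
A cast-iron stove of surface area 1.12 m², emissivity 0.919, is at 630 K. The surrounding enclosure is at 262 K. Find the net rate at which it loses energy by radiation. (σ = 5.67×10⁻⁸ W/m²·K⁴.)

Q = εσA(T⁴ − T_s⁴). T⁴ − T_s⁴ = (630)⁴ − (262)⁴ = 1.58×10^11 − 4.71×10^9 = 1.53×10^11 K⁴.
Q = 0.919 × 5.67×10⁻⁸ × 1.12 × 1.53×10^11 = 8920 W.

Q ≈ 8920 W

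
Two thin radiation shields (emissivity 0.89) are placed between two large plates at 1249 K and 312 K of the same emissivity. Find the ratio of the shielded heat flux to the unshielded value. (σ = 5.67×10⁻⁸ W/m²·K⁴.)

With N identical shields there are N+1 = 3 gaps in series, each with the same radiative resistance, so the flux falls to 1/(N+1) of its unshielded value.

ratio ≈ 0.333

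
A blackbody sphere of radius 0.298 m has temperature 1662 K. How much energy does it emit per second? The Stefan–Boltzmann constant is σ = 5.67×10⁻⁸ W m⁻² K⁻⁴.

A = 4πr² = 4π × (0.298)² = 1.12 m².
P = σAT⁴ = 5.67×10⁻⁸ × 1.12 × (1662)⁴ = 5.67×10⁻⁸ × 1.12 × 7.63×10^12.
P = 4.83×10^5 W.

P ≈ 4.83×10^5 W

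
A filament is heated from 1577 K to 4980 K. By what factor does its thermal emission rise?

P ∝ T⁴, so the ratio is (4980/1577)⁴ = (3.158)⁴ = 99.4.

ratio ≈ 99.4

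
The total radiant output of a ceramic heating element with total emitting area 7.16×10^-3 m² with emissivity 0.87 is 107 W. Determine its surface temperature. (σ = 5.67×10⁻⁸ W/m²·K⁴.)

From P = εσAT⁴, T = (P / εσA)^(1/4) = (107 / (0.87 × 5.67×10⁻⁸ × 7.16×10^-3))^(1/4).
T = (3.03×10^11)^(1/4) = 742 K.

T ≈ 742 K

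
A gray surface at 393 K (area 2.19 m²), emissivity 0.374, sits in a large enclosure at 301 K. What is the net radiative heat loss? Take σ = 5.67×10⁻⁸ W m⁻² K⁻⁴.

Q = εσA(T⁴ − T_s⁴). T⁴ − T_s⁴ = (393)⁴ − (301)⁴ = 2.39×10^10 − 8.21×10^9 = 1.56×10^10 K⁴.
Q = 0.374 × 5.67×10⁻⁸ × 2.19 × 1.56×10^10 = 727 W.

Q ≈ 727 W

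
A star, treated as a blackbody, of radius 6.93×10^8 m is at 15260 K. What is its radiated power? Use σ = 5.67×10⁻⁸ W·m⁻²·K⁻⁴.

A = 4πr² = 4π × (6.93×10^8)² = 6.03×10^18 m².
P = σAT⁴ = 5.67×10⁻⁸ × 6.03×10^18 × (15260)⁴ = 5.67×10⁻⁸ × 6.03×10^18 × 5.42×10^16.
P = 1.86×10^28 W.

P ≈ 1.86×10^28 W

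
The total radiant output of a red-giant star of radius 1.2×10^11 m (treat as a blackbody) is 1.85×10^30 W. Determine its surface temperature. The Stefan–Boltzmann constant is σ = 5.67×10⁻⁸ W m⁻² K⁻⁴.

T ≈ 3660 K

A = 4πr² = 4π × (1.2×10^11)² = 1.81×10^23 m².
From P = σAT⁴, T = (P / σA)^(1/4) = (1.85×10^30 / (5.67×10⁻⁸ × 1.81×10^23))^(1/4).
T = (1.80×10^14)^(1/4) = 3660 K.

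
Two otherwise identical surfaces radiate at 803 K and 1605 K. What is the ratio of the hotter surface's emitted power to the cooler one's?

ratio ≈ 16.0

P ∝ T⁴, so the ratio is (1605/803)⁴ = (1.999)⁴ = 16.0.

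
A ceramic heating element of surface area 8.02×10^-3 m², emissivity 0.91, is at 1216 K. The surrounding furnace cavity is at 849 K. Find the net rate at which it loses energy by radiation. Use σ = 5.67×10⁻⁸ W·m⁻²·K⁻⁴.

Q ≈ 690 W

Q = εσA(T⁴ − T_s⁴). T⁴ − T_s⁴ = (1216)⁴ − (849)⁴ = 2.19×10^12 − 5.20×10^11 = 1.67×10^12 K⁴.
Q = 0.91 × 5.67×10⁻⁸ × 8.02×10^-3 × 1.67×10^12 = 690 W.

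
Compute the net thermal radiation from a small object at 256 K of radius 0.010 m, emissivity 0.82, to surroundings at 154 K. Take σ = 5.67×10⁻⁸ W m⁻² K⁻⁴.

Q ≈ 0.218 W

A = 4πr² = 4π × (0.010)² = 1.26×10^-3 m².
Q = εσA(T⁴ − T_s⁴). T⁴ − T_s⁴ = (256)⁴ − (154)⁴ = 4.29×10^9 − 5.62×10^8 = 3.73×10^9 K⁴.
Q = 0.82 × 5.67×10⁻⁸ × 1.26×10^-3 × 3.73×10^9 = 0.218 W.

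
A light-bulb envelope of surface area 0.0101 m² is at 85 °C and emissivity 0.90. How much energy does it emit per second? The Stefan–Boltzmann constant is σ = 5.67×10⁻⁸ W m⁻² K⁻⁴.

P ≈ 8.47 W

85 °C = 358 K.
P = εσAT⁴ = 0.90 × 5.67×10⁻⁸ × 0.0101 × (358)⁴ = 0.90 × 5.67×10⁻⁸ × 0.0101 × 1.64×10^10.
P = 8.47 W.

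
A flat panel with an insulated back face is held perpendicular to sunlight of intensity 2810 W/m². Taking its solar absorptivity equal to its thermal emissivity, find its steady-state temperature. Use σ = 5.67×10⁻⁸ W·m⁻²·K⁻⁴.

T ≈ 472 K

Absorbed flux αS = emitted flux εσT⁴ (one radiating face); with α = ε, T = (S/σ)^(1/4).
T = (2810 / 5.67×10⁻⁸)^(1/4) = (4.96×10^10)^(1/4).
T = 472 K.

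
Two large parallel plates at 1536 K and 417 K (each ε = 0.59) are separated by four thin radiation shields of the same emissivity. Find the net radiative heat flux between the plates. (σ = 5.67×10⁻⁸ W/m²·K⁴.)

q ≈ 26300 W/m²

Each of the 5 gaps contributes resistance (2/ε − 1) = 2/0.59 − 1 = 2.390; total = 11.95.
q = σ(T₁⁴ − T₂⁴) / 11.95 = 5.67×10⁻⁸ × 5.54×10^12 / 11.95 = 26300 W/m².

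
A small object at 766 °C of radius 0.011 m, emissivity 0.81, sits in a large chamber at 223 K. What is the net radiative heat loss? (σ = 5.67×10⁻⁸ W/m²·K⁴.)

Q ≈ 81.2 W

A = 4πr² = 4π × (0.011)² = 1.52×10^-3 m².
Convert: 766 °C = 1039 K.
Q = εσA(T⁴ − T_s⁴). T⁴ − T_s⁴ = (1039)⁴ − (223)⁴ = 1.17×10^12 − 2.47×10^9 = 1.16×10^12 K⁴.
Q = 0.81 × 5.67×10⁻⁸ × 1.52×10^-3 × 1.16×10^12 = 81.2 W.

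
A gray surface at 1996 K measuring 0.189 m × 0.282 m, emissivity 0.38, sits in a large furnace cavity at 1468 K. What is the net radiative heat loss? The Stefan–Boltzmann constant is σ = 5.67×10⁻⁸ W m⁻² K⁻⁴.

Q ≈ 12900 W

A = 0.189 × 0.282 = 0.0533 m².
Q = εσA(T⁴ − T_s⁴). T⁴ − T_s⁴ = (1996)⁴ − (1468)⁴ = 1.59×10^13 − 4.64×10^12 = 1.12×10^13 K⁴.
Q = 0.38 × 5.67×10⁻⁸ × 0.0533 × 1.12×10^13 = 12900 W.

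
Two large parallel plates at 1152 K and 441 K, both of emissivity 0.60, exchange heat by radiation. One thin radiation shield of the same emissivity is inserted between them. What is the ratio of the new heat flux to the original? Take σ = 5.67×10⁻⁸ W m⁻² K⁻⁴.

With N identical shields there are N+1 = 2 gaps in series, each with the same radiative resistance, so the flux falls to 1/(N+1) of its unshielded value.

ratio ≈ 0.500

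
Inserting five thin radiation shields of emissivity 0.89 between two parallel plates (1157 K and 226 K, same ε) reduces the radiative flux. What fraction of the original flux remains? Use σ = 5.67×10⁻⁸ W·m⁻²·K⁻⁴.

With N identical shields there are N+1 = 6 gaps in series, each with the same radiative resistance, so the flux falls to 1/(N+1) of its unshielded value.

ratio ≈ 0.167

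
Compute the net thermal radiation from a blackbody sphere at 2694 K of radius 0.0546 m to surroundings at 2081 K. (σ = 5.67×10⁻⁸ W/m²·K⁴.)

Q ≈ 72000 W

A = 4πr² = 4π × (0.0546)² = 0.0375 m².
Q = σA(T⁴ − T_s⁴). T⁴ − T_s⁴ = (2694)⁴ − (2081)⁴ = 5.27×10^13 − 1.88×10^13 = 3.39×10^13 K⁴.
Q = 5.67×10⁻⁸ × 0.0375 × 3.39×10^13 = 72000 W.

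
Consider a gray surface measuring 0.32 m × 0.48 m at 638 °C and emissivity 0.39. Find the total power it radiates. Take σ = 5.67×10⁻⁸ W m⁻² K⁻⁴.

P ≈ 2340 W

A = 0.32 × 0.48 = 0.154 m².
638 °C = 911 K.
P = εσAT⁴ = 0.39 × 5.67×10⁻⁸ × 0.154 × (911)⁴ = 0.39 × 5.67×10⁻⁸ × 0.154 × 6.89×10^11.
P = 2340 W.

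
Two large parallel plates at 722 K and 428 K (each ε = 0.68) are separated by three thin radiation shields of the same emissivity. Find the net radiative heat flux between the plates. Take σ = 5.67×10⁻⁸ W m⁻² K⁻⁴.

q ≈ 1740 W/m²

Each of the 4 gaps contributes resistance (2/ε − 1) = 2/0.68 − 1 = 1.941; total = 7.765.
q = σ(T₁⁴ − T₂⁴) / 7.765 = 5.67×10⁻⁸ × 2.38×10^11 / 7.765 = 1740 W/m².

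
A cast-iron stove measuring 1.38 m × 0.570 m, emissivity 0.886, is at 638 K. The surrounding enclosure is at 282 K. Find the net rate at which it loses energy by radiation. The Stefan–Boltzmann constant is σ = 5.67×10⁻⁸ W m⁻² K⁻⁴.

A = 1.38 × 0.570 = 0.787 m².
Q = εσA(T⁴ − T_s⁴). T⁴ − T_s⁴ = (638)⁴ − (282)⁴ = 1.66×10^11 − 6.32×10^9 = 1.59×10^11 K⁴.
Q = 0.886 × 5.67×10⁻⁸ × 0.787 × 1.59×10^11 = 6300 W.

Q ≈ 6300 W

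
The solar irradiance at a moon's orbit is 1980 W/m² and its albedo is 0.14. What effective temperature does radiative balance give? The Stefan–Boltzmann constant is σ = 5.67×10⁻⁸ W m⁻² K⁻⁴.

T ≈ 294 K

Power absorbed = (1−a)S·πR²; power emitted = 4πR²σT⁴. Equating and cancelling πR²:
T = ((1−a)S / 4σ)^(1/4) = (1700 / (4 × 5.67×10⁻⁸))^(1/4) = (7.51×10^9)^(1/4).
T = 294 K.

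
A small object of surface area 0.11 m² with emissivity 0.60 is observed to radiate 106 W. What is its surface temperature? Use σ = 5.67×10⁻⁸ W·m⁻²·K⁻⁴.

From P = εσAT⁴, T = (P / εσA)^(1/4) = (106 / (0.60 × 5.67×10⁻⁸ × 0.110))^(1/4).
T = (2.83×10^10)^(1/4) = 410 K.

T ≈ 410 K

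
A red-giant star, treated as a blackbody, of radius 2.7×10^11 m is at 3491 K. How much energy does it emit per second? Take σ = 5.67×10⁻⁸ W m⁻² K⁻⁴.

P ≈ 7.71×10^30 W

A = 4πr² = 4π × (2.7×10^11)² = 9.16×10^23 m².
P = σAT⁴ = 5.67×10⁻⁸ × 9.16×10^23 × (3491)⁴ = 5.67×10⁻⁸ × 9.16×10^23 × 1.49×10^14.
P = 7.71×10^30 W.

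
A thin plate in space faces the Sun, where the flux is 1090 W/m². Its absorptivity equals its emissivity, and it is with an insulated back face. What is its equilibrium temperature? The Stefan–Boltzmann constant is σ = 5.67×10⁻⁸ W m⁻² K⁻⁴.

T ≈ 372 K

Absorbed flux αS = emitted flux εσT⁴ (one radiating face); with α = ε, T = (S/σ)^(1/4).
T = (1090 / 5.67×10⁻⁸)^(1/4) = (1.92×10^10)^(1/4).
T = 372 K.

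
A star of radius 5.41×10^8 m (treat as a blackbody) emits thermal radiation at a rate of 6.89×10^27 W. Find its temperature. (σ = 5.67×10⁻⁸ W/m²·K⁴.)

T ≈ 13500 K

A = 4πr² = 4π × (5.41×10^8)² = 3.68×10^18 m².
From P = σAT⁴, T = (P / σA)^(1/4) = (6.89×10^27 / (5.67×10⁻⁸ × 3.68×10^18))^(1/4).
T = (3.30×10^16)^(1/4) = 13500 K.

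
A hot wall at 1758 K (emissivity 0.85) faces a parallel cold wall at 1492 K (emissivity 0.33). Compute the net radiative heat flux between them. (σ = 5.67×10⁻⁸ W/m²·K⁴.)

q ≈ 81300 W/m²

For two large parallel gray plates, q = σ(T₁⁴ − T₂⁴) / (1/ε₁ + 1/ε₂ − 1).
1/ε₁ + 1/ε₂ − 1 = 1/0.85 + 1/0.33 − 1 = 3.207.
T₁⁴ − T₂⁴ = 9.55×10^12 − 4.96×10^12 = 4.60×10^12 K⁴.
q = 5.67×10⁻⁸ × 4.60×10^12 / 3.207 = 81300 W/m².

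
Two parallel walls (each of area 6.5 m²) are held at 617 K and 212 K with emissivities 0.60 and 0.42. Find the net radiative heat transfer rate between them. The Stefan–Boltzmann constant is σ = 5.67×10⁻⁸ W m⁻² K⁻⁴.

For two large parallel gray plates, q = σ(T₁⁴ − T₂⁴) / (1/ε₁ + 1/ε₂ − 1).
1/ε₁ + 1/ε₂ − 1 = 1/0.60 + 1/0.42 − 1 = 3.048.
T₁⁴ − T₂⁴ = 1.45×10^11 − 2.02×10^9 = 1.43×10^11 K⁴.
q = 5.67×10⁻⁸ × 1.43×10^11 / 3.048 = 2660 W/m².
Q = q·A = 2660 × 6.5 = 17300 W.

Q ≈ 17300 W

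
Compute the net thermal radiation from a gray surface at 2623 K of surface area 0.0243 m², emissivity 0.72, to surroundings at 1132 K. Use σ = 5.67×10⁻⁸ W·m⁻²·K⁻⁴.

Q ≈ 45300 W

Q = εσA(T⁴ − T_s⁴). T⁴ − T_s⁴ = (2623)⁴ − (1132)⁴ = 4.73×10^13 − 1.64×10^12 = 4.57×10^13 K⁴.
Q = 0.72 × 5.67×10⁻⁸ × 0.0243 × 4.57×10^13 = 45300 W.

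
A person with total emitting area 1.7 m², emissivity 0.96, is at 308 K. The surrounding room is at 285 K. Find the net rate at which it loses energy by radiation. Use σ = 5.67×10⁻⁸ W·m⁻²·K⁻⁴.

Q = εσA(T⁴ − T_s⁴). T⁴ − T_s⁴ = (308)⁴ − (285)⁴ = 9.00×10^9 − 6.60×10^9 = 2.40×10^9 K⁴.
Q = 0.96 × 5.67×10⁻⁸ × 1.70 × 2.40×10^9 = 222 W.

Q ≈ 222 W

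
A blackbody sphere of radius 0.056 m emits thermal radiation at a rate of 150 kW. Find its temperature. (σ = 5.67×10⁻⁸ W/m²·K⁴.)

T ≈ 2860 K

A = 4πr² = 4π × (0.056)² = 0.0394 m².
From P = σAT⁴, T = (P / σA)^(1/4) = (1.50×10^5 / (5.67×10⁻⁸ × 0.0394))^(1/4).
T = (6.71×10^13)^(1/4) = 2860 K.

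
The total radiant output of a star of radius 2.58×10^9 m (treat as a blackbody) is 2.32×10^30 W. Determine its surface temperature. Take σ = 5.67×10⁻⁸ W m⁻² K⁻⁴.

A = 4πr² = 4π × (2.58×10^9)² = 8.36×10^19 m².
From P = σAT⁴, T = (P / σA)^(1/4) = (2.32×10^30 / (5.67×10⁻⁸ × 8.36×10^19))^(1/4).
T = (4.89×10^17)^(1/4) = 26400 K.

T ≈ 26400 K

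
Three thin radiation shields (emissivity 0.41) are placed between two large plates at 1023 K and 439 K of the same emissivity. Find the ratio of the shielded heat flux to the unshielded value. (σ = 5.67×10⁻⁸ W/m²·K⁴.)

ratio ≈ 0.250

With N identical shields there are N+1 = 4 gaps in series, each with the same radiative resistance, so the flux falls to 1/(N+1) of its unshielded value.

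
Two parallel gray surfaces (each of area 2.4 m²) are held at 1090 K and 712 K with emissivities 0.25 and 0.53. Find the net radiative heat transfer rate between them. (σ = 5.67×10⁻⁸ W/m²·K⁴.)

For two large parallel gray plates, q = σ(T₁⁴ − T₂⁴) / (1/ε₁ + 1/ε₂ − 1).
1/ε₁ + 1/ε₂ − 1 = 1/0.25 + 1/0.53 − 1 = 4.887.
T₁⁴ − T₂⁴ = 1.41×10^12 − 2.57×10^11 = 1.15×10^12 K⁴.
q = 5.67×10⁻⁸ × 1.15×10^12 / 4.887 = 13400 W/m².
Q = q·A = 13400 × 2.4 = 32200 W.

Q ≈ 32200 W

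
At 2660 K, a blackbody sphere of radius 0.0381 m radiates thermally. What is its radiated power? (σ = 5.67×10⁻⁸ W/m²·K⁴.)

A = 4πr² = 4π × (0.0381)² = 0.0182 m².
P = σAT⁴ = 5.67×10⁻⁸ × 0.0182 × (2660)⁴ = 5.67×10⁻⁸ × 0.0182 × 5.01×10^13.
P = 51800 W.

P ≈ 51800 W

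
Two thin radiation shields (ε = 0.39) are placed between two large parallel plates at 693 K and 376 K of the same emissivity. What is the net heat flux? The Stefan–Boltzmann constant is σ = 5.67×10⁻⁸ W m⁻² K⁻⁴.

Each of the 3 gaps contributes resistance (2/ε − 1) = 2/0.39 − 1 = 4.128; total = 12.38.
q = σ(T₁⁴ − T₂⁴) / 12.38 = 5.67×10⁻⁸ × 2.11×10^11 / 12.38 = 964 W/m².

q ≈ 964 W/m²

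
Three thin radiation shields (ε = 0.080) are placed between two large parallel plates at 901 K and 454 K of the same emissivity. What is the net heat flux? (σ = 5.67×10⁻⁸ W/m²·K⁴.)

Each of the 4 gaps contributes resistance (2/ε − 1) = 2/0.080 − 1 = 24.00; total = 96.00.
q = σ(T₁⁴ − T₂⁴) / 96.00 = 5.67×10⁻⁸ × 6.17×10^11 / 96.00 = 364 W/m².

q ≈ 364 W/m²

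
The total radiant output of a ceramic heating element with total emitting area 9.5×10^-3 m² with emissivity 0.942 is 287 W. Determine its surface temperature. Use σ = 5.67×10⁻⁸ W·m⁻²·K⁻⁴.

From P = εσAT⁴, T = (P / εσA)^(1/4) = (287 / (0.942 × 5.67×10⁻⁸ × 9.50×10^-3))^(1/4).
T = (5.66×10^11)^(1/4) = 867 K.

T ≈ 867 K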